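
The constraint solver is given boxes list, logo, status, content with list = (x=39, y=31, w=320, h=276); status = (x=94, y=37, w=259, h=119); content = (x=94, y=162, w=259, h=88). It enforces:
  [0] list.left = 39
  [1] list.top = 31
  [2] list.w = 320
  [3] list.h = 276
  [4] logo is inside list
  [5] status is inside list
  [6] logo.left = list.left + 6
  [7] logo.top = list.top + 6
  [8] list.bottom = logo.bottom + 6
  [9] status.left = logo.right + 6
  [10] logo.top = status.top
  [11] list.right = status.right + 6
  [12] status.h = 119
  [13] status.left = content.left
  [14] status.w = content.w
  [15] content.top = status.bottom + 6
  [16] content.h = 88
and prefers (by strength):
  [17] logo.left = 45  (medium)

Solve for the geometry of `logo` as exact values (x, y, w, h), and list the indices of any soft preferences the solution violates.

logo = (x=45, y=37, w=43, h=264)
violated soft preferences: none

1. logo.x = 45  [logo.left = list.left + 6]
2. logo.y = 37  [logo.top = list.top + 6]
3. logo.h = 264  [list.bottom = logo.bottom + 6]
4. logo.w = 43  [status.left = logo.right + 6]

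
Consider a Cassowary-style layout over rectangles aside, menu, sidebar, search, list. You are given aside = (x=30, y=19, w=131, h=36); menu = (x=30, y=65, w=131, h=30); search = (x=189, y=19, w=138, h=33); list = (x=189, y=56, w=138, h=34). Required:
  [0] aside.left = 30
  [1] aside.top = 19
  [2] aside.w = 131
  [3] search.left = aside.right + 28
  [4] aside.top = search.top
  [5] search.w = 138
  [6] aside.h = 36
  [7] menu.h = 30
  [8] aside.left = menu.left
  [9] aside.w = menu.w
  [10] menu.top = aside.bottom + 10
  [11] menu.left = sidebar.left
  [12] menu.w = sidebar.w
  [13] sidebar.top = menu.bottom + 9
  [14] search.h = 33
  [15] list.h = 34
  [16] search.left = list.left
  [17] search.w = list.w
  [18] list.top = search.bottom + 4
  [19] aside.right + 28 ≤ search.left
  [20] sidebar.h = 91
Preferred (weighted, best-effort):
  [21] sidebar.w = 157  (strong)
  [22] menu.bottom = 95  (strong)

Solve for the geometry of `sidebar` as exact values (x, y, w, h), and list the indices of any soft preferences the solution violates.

sidebar = (x=30, y=104, w=131, h=91)
violated soft preferences: 21

1. sidebar.x = 30  [menu.left = sidebar.left]
2. sidebar.w = 131  [menu.w = sidebar.w]
3. sidebar.y = 104  [sidebar.top = menu.bottom + 9]
4. sidebar.h = 91  [sidebar.h = 91]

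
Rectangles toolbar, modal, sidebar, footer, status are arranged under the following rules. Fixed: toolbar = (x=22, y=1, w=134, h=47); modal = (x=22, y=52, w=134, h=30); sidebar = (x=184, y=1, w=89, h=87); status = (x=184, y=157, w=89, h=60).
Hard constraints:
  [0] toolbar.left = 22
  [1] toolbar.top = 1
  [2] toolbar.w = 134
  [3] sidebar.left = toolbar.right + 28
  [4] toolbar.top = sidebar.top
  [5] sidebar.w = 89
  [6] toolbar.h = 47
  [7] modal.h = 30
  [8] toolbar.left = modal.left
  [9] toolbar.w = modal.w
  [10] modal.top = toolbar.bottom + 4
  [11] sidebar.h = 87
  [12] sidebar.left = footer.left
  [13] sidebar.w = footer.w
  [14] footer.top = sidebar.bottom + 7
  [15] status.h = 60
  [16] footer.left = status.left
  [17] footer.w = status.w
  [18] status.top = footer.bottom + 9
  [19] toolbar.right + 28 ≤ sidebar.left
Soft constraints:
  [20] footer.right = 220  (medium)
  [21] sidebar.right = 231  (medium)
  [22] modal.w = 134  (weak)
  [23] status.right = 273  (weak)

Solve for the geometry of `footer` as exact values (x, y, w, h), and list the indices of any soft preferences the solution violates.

footer = (x=184, y=95, w=89, h=53)
violated soft preferences: 20, 21

1. footer.x = 184  [sidebar.left = footer.left]
2. footer.w = 89  [sidebar.w = footer.w]
3. footer.y = 95  [footer.top = sidebar.bottom + 7]
4. footer.h = 53  [status.top = footer.bottom + 9]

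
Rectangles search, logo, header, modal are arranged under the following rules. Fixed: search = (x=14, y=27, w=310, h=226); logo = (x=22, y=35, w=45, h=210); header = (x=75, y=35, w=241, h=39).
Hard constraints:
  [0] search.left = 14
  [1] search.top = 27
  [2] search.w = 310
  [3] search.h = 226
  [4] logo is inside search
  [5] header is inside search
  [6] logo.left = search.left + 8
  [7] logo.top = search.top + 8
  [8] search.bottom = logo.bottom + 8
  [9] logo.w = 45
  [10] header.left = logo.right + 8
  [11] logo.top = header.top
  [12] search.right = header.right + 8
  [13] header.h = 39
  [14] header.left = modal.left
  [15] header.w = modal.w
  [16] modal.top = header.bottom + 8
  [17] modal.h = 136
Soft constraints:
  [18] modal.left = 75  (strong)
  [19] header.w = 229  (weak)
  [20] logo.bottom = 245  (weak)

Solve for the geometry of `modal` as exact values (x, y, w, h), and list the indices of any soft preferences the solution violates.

1. modal.x = 75  [header.left = modal.left]
2. modal.w = 241  [header.w = modal.w]
3. modal.y = 82  [modal.top = header.bottom + 8]
4. modal.h = 136  [modal.h = 136]

modal = (x=75, y=82, w=241, h=136)
violated soft preferences: 19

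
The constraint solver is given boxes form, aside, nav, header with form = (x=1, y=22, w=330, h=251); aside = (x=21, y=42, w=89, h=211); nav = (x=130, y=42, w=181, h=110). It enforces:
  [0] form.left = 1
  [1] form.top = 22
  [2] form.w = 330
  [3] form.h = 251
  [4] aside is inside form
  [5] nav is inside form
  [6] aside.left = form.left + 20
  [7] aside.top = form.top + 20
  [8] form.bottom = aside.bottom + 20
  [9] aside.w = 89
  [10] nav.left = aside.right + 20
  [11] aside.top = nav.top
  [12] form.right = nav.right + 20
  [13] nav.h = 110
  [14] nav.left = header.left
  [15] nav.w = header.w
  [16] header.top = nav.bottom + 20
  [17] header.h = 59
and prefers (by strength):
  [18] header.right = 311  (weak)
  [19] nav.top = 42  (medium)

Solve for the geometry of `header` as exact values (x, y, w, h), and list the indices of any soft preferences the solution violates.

1. header.x = 130  [nav.left = header.left]
2. header.w = 181  [nav.w = header.w]
3. header.y = 172  [header.top = nav.bottom + 20]
4. header.h = 59  [header.h = 59]

header = (x=130, y=172, w=181, h=59)
violated soft preferences: none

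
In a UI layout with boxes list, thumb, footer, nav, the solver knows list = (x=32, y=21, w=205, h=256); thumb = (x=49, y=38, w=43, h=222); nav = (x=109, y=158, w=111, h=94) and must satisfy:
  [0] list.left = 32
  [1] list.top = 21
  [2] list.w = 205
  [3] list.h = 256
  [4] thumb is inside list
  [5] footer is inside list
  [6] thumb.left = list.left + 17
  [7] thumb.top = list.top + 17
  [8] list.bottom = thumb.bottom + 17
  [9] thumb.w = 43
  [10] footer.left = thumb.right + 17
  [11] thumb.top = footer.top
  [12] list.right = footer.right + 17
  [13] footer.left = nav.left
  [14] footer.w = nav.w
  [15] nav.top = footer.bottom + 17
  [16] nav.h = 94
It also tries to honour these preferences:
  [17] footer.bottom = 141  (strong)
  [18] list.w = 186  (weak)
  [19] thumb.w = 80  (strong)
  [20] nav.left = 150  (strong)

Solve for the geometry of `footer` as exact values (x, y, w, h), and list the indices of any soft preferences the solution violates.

1. footer.x = 109  [footer.left = thumb.right + 17]
2. footer.y = 38  [thumb.top = footer.top]
3. footer.w = 111  [list.right = footer.right + 17]
4. footer.h = 103  [nav.top = footer.bottom + 17]

footer = (x=109, y=38, w=111, h=103)
violated soft preferences: 18, 19, 20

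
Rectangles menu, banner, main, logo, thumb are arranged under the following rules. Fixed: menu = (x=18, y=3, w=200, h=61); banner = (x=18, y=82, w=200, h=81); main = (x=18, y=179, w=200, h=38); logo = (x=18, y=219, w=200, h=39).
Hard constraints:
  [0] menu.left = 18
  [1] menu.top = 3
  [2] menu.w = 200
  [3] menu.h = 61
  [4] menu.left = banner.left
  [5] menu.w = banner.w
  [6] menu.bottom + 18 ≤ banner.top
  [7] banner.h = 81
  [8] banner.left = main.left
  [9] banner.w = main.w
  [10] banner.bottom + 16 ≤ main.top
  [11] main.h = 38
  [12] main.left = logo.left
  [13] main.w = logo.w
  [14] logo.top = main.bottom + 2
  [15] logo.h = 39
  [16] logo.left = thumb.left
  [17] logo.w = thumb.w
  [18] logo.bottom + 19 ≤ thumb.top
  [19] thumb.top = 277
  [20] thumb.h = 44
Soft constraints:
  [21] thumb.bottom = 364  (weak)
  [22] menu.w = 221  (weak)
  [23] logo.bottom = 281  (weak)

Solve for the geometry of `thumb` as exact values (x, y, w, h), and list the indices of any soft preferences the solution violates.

1. thumb.x = 18  [logo.left = thumb.left]
2. thumb.w = 200  [logo.w = thumb.w]
3. thumb.y = 277  [thumb.top = 277]
4. thumb.h = 44  [thumb.h = 44]

thumb = (x=18, y=277, w=200, h=44)
violated soft preferences: 21, 22, 23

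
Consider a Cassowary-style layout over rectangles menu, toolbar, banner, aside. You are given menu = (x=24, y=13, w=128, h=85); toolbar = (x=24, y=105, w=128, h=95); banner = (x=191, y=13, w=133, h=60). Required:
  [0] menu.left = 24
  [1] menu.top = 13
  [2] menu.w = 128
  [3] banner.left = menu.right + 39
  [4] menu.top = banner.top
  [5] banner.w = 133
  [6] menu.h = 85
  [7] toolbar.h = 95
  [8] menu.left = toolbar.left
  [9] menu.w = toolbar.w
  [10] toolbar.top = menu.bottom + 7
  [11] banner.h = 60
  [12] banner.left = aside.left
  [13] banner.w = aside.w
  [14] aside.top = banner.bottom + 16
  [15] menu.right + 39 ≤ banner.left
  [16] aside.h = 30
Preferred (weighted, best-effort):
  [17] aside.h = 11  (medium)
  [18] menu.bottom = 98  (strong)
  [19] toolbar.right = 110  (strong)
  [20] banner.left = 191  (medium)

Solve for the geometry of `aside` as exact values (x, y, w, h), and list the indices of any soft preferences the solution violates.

aside = (x=191, y=89, w=133, h=30)
violated soft preferences: 17, 19

1. aside.x = 191  [banner.left = aside.left]
2. aside.w = 133  [banner.w = aside.w]
3. aside.y = 89  [aside.top = banner.bottom + 16]
4. aside.h = 30  [aside.h = 30]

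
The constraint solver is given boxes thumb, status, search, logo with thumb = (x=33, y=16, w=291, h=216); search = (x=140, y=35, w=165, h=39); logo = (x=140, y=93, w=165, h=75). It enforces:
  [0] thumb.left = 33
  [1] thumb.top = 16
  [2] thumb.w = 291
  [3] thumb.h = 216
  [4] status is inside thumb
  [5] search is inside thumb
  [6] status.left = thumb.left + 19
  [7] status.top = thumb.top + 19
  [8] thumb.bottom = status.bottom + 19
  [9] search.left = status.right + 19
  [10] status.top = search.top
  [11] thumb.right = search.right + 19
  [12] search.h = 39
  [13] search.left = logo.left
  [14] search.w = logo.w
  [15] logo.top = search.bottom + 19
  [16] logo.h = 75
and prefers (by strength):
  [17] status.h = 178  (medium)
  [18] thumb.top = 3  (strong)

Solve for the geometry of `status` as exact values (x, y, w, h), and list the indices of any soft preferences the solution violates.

1. status.x = 52  [status.left = thumb.left + 19]
2. status.y = 35  [status.top = thumb.top + 19]
3. status.h = 178  [thumb.bottom = status.bottom + 19]
4. status.w = 69  [search.left = status.right + 19]

status = (x=52, y=35, w=69, h=178)
violated soft preferences: 18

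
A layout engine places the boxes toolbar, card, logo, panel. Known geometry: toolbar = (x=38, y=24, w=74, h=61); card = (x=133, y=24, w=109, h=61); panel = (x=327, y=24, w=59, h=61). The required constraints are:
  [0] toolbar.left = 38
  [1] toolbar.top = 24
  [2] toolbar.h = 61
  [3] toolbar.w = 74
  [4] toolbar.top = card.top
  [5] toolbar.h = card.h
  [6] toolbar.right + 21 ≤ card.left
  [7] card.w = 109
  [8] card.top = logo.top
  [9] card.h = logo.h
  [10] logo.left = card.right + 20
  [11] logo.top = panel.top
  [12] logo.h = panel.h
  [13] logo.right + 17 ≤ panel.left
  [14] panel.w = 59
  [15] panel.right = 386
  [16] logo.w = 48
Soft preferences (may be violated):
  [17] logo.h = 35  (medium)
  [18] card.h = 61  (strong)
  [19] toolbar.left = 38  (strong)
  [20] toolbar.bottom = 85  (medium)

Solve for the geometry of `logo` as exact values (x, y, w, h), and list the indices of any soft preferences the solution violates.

1. logo.y = 24  [card.top = logo.top]
2. logo.h = 61  [card.h = logo.h]
3. logo.x = 262  [logo.left = card.right + 20]
4. logo.w = 48  [logo.w = 48]

logo = (x=262, y=24, w=48, h=61)
violated soft preferences: 17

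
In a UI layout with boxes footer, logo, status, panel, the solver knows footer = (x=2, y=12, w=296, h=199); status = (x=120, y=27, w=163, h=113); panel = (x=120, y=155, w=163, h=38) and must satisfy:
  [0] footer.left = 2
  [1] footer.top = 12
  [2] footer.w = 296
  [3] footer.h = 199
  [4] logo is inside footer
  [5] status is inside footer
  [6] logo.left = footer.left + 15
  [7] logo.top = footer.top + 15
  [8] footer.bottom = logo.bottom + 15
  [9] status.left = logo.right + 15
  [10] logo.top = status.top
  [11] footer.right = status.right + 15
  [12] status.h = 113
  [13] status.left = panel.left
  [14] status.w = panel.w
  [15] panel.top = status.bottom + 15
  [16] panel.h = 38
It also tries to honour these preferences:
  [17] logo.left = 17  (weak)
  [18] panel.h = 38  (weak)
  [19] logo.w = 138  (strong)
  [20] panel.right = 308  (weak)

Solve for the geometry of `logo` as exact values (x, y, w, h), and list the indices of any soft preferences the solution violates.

1. logo.x = 17  [logo.left = footer.left + 15]
2. logo.y = 27  [logo.top = footer.top + 15]
3. logo.h = 169  [footer.bottom = logo.bottom + 15]
4. logo.w = 88  [status.left = logo.right + 15]

logo = (x=17, y=27, w=88, h=169)
violated soft preferences: 19, 20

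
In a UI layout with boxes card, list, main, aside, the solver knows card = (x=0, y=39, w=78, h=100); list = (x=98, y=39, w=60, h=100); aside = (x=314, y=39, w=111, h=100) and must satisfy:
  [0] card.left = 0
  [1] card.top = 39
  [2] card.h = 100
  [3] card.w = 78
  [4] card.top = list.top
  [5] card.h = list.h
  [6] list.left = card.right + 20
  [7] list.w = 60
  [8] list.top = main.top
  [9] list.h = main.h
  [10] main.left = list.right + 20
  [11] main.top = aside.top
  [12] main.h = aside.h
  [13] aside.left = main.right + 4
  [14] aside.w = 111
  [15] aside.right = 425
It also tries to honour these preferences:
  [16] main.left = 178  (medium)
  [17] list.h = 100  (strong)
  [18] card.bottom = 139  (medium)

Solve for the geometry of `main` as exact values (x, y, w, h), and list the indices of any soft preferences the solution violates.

main = (x=178, y=39, w=132, h=100)
violated soft preferences: none

1. main.y = 39  [list.top = main.top]
2. main.h = 100  [list.h = main.h]
3. main.x = 178  [main.left = list.right + 20]
4. main.w = 132  [aside.left = main.right + 4]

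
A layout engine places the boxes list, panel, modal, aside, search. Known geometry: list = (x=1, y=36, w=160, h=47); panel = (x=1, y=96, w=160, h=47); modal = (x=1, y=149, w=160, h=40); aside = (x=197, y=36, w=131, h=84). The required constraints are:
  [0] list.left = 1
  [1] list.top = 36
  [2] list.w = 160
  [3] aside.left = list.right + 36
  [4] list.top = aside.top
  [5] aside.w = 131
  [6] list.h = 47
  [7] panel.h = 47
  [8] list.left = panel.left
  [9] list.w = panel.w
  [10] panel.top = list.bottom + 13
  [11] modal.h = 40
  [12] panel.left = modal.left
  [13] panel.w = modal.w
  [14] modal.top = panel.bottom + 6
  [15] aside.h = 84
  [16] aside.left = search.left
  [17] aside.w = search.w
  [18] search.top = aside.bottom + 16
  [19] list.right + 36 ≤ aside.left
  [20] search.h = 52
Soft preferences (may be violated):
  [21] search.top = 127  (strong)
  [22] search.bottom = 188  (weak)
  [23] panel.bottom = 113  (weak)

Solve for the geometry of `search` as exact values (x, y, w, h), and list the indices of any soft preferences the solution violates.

1. search.x = 197  [aside.left = search.left]
2. search.w = 131  [aside.w = search.w]
3. search.y = 136  [search.top = aside.bottom + 16]
4. search.h = 52  [search.h = 52]

search = (x=197, y=136, w=131, h=52)
violated soft preferences: 21, 23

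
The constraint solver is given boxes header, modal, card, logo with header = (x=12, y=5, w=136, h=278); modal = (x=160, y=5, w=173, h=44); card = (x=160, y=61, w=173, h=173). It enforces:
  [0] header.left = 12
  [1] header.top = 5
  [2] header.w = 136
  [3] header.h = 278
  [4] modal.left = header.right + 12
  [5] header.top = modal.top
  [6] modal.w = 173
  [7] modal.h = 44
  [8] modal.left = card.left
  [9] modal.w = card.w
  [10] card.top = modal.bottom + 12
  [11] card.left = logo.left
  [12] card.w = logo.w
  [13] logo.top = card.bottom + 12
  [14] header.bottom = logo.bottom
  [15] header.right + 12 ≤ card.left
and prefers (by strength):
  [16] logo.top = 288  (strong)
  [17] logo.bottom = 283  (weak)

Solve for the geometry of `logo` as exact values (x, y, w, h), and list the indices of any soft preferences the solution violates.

1. logo.x = 160  [card.left = logo.left]
2. logo.w = 173  [card.w = logo.w]
3. logo.y = 246  [logo.top = card.bottom + 12]
4. logo.h = 37  [header.bottom = logo.bottom]

logo = (x=160, y=246, w=173, h=37)
violated soft preferences: 16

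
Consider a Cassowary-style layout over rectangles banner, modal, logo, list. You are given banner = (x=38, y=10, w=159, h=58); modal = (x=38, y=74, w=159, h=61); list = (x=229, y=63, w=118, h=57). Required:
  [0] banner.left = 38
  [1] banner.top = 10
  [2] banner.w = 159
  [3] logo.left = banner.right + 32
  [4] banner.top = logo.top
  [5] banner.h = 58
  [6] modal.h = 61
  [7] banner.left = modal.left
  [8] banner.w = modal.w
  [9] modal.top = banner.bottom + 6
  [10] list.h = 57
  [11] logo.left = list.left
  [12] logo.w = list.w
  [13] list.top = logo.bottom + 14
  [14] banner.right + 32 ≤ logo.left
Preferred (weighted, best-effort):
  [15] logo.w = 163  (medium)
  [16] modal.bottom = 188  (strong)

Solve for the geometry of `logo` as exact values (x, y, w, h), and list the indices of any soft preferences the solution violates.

logo = (x=229, y=10, w=118, h=39)
violated soft preferences: 15, 16

1. logo.x = 229  [logo.left = banner.right + 32]
2. logo.y = 10  [banner.top = logo.top]
3. logo.w = 118  [logo.w = list.w]
4. logo.h = 39  [list.top = logo.bottom + 14]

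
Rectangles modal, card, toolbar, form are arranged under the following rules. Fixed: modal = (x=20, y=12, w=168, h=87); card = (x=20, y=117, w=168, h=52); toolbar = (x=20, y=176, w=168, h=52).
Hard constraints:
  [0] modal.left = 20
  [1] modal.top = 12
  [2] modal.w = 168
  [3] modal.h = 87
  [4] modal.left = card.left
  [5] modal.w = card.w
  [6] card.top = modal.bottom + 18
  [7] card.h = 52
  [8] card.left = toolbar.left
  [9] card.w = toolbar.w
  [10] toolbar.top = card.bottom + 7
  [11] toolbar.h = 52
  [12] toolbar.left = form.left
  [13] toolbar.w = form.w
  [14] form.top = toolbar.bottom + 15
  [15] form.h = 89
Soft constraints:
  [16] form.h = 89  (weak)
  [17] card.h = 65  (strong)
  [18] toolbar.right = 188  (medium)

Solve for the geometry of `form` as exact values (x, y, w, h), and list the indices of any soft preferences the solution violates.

1. form.x = 20  [toolbar.left = form.left]
2. form.w = 168  [toolbar.w = form.w]
3. form.y = 243  [form.top = toolbar.bottom + 15]
4. form.h = 89  [form.h = 89]

form = (x=20, y=243, w=168, h=89)
violated soft preferences: 17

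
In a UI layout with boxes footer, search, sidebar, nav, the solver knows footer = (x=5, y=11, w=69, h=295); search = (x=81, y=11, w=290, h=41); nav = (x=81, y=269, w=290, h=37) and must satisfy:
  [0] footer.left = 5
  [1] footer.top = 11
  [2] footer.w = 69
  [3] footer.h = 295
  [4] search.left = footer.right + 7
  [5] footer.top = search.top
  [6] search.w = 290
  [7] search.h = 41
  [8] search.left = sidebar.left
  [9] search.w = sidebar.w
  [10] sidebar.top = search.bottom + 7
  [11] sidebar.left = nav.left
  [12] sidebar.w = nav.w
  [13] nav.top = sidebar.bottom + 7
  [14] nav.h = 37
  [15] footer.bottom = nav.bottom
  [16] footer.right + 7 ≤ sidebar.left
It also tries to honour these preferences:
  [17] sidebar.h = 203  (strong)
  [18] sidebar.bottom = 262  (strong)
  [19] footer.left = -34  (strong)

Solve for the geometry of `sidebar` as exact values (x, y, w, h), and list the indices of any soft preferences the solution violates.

1. sidebar.x = 81  [search.left = sidebar.left]
2. sidebar.w = 290  [search.w = sidebar.w]
3. sidebar.y = 59  [sidebar.top = search.bottom + 7]
4. sidebar.h = 203  [nav.top = sidebar.bottom + 7]

sidebar = (x=81, y=59, w=290, h=203)
violated soft preferences: 19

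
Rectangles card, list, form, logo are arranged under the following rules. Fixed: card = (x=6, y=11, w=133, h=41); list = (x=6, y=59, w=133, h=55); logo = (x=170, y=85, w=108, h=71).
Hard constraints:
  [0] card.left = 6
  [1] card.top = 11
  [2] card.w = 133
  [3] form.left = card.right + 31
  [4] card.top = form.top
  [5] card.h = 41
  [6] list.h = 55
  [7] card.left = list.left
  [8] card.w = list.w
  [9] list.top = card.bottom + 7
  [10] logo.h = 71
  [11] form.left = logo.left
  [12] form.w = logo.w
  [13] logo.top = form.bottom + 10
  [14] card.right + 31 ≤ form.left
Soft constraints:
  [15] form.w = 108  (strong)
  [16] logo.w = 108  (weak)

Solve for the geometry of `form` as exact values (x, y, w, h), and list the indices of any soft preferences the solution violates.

1. form.x = 170  [form.left = card.right + 31]
2. form.y = 11  [card.top = form.top]
3. form.w = 108  [form.w = logo.w]
4. form.h = 64  [logo.top = form.bottom + 10]

form = (x=170, y=11, w=108, h=64)
violated soft preferences: none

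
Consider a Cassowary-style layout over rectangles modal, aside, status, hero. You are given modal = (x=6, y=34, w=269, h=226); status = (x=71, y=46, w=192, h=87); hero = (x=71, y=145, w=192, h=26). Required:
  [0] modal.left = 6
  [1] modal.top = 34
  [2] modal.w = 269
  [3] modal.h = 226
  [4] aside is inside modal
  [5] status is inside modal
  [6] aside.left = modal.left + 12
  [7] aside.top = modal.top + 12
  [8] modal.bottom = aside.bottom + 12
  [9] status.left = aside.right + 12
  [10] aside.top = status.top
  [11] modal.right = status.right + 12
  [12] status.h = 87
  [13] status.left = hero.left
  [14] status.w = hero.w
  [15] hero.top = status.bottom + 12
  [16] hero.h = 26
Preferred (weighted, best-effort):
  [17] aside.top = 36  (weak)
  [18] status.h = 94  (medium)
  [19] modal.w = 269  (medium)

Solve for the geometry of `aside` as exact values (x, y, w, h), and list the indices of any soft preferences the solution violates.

1. aside.x = 18  [aside.left = modal.left + 12]
2. aside.y = 46  [aside.top = modal.top + 12]
3. aside.h = 202  [modal.bottom = aside.bottom + 12]
4. aside.w = 41  [status.left = aside.right + 12]

aside = (x=18, y=46, w=41, h=202)
violated soft preferences: 17, 18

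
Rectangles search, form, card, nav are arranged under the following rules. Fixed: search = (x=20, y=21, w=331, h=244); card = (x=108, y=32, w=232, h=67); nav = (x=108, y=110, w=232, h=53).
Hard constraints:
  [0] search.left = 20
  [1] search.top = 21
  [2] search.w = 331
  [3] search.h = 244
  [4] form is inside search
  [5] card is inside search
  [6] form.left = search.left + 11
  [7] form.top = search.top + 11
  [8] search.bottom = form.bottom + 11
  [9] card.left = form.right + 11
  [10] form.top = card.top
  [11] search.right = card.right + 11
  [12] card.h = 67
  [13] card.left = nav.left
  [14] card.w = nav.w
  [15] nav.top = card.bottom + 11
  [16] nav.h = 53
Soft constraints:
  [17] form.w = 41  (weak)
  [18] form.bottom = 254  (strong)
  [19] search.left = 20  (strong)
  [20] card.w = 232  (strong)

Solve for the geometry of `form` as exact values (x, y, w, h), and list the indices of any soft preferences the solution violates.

1. form.x = 31  [form.left = search.left + 11]
2. form.y = 32  [form.top = search.top + 11]
3. form.h = 222  [search.bottom = form.bottom + 11]
4. form.w = 66  [card.left = form.right + 11]

form = (x=31, y=32, w=66, h=222)
violated soft preferences: 17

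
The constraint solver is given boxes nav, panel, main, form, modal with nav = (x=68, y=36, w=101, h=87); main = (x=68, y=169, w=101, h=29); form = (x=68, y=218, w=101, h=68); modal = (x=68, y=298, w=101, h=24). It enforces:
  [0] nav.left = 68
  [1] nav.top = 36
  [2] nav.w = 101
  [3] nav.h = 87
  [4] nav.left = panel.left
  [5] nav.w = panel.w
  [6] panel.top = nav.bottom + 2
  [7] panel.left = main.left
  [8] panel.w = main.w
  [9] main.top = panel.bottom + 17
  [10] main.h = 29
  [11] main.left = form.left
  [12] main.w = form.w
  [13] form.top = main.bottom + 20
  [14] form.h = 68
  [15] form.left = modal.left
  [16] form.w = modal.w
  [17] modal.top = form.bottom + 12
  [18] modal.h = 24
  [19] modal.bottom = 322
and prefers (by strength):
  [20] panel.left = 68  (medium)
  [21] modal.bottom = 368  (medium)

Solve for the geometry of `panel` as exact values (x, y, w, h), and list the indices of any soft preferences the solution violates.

1. panel.x = 68  [nav.left = panel.left]
2. panel.w = 101  [nav.w = panel.w]
3. panel.y = 125  [panel.top = nav.bottom + 2]
4. panel.h = 27  [main.top = panel.bottom + 17]

panel = (x=68, y=125, w=101, h=27)
violated soft preferences: 21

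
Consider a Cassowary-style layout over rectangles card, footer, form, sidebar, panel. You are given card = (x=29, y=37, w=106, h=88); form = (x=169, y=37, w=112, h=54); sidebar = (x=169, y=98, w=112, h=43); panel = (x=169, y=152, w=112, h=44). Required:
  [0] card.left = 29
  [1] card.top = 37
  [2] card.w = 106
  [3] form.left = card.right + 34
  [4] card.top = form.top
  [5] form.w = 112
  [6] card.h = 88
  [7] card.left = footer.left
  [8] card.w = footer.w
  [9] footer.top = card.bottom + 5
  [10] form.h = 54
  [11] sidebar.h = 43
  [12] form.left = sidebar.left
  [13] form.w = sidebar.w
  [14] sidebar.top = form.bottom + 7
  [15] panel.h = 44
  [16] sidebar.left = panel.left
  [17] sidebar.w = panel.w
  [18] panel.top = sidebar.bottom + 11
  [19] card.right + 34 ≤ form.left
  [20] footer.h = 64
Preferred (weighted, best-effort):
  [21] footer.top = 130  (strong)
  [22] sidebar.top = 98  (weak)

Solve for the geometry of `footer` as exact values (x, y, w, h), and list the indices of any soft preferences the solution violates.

footer = (x=29, y=130, w=106, h=64)
violated soft preferences: none

1. footer.x = 29  [card.left = footer.left]
2. footer.w = 106  [card.w = footer.w]
3. footer.y = 130  [footer.top = card.bottom + 5]
4. footer.h = 64  [footer.h = 64]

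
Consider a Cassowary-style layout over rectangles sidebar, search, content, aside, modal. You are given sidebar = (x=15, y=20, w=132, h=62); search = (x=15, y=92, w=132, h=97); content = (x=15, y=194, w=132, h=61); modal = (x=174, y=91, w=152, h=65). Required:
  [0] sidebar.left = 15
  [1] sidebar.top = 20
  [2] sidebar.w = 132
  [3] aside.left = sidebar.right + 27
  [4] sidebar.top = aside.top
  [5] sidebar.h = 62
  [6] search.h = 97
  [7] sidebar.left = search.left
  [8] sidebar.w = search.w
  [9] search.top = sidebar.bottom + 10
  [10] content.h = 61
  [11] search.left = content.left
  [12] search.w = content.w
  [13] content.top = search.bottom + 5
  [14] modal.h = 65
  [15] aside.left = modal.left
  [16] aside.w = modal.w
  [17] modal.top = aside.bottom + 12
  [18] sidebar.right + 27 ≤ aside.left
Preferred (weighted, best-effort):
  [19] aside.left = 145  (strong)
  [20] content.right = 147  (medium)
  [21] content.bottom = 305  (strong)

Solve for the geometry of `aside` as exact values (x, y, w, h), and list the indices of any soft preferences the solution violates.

aside = (x=174, y=20, w=152, h=59)
violated soft preferences: 19, 21

1. aside.x = 174  [aside.left = sidebar.right + 27]
2. aside.y = 20  [sidebar.top = aside.top]
3. aside.w = 152  [aside.w = modal.w]
4. aside.h = 59  [modal.top = aside.bottom + 12]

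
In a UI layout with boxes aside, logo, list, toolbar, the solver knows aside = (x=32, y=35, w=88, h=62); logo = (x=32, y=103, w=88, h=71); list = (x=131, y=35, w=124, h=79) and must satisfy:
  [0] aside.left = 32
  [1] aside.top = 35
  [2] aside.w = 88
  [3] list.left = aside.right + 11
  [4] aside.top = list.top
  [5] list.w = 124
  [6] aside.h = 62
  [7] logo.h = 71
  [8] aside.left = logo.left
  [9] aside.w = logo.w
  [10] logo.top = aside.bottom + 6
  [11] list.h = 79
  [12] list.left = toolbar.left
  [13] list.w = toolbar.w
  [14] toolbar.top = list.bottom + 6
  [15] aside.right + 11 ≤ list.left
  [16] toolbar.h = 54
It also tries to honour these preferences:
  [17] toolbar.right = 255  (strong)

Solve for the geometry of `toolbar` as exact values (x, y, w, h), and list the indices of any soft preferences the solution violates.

1. toolbar.x = 131  [list.left = toolbar.left]
2. toolbar.w = 124  [list.w = toolbar.w]
3. toolbar.y = 120  [toolbar.top = list.bottom + 6]
4. toolbar.h = 54  [toolbar.h = 54]

toolbar = (x=131, y=120, w=124, h=54)
violated soft preferences: none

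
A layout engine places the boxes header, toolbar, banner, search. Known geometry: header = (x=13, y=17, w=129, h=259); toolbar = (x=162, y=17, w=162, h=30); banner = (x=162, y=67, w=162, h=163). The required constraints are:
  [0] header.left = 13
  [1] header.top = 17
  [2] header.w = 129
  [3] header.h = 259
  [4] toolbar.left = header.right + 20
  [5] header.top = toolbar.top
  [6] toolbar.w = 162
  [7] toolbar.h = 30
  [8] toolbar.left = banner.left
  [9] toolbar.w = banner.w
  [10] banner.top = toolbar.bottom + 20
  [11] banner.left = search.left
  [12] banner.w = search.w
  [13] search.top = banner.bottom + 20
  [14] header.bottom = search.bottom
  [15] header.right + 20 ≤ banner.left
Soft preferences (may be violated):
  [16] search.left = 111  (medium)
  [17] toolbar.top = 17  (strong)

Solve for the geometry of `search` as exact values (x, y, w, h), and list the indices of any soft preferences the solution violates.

1. search.x = 162  [banner.left = search.left]
2. search.w = 162  [banner.w = search.w]
3. search.y = 250  [search.top = banner.bottom + 20]
4. search.h = 26  [header.bottom = search.bottom]

search = (x=162, y=250, w=162, h=26)
violated soft preferences: 16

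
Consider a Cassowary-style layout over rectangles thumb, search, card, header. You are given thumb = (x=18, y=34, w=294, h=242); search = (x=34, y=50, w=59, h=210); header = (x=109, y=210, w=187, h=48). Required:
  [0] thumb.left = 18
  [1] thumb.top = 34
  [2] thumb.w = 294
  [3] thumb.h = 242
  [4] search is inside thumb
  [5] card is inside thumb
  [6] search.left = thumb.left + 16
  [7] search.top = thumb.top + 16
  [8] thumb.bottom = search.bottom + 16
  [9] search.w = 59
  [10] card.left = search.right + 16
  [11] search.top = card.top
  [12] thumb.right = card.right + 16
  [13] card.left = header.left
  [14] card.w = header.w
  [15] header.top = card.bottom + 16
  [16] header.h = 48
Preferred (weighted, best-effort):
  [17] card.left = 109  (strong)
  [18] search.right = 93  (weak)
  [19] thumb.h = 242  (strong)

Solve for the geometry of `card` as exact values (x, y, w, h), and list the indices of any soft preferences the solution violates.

card = (x=109, y=50, w=187, h=144)
violated soft preferences: none

1. card.x = 109  [card.left = search.right + 16]
2. card.y = 50  [search.top = card.top]
3. card.w = 187  [thumb.right = card.right + 16]
4. card.h = 144  [header.top = card.bottom + 16]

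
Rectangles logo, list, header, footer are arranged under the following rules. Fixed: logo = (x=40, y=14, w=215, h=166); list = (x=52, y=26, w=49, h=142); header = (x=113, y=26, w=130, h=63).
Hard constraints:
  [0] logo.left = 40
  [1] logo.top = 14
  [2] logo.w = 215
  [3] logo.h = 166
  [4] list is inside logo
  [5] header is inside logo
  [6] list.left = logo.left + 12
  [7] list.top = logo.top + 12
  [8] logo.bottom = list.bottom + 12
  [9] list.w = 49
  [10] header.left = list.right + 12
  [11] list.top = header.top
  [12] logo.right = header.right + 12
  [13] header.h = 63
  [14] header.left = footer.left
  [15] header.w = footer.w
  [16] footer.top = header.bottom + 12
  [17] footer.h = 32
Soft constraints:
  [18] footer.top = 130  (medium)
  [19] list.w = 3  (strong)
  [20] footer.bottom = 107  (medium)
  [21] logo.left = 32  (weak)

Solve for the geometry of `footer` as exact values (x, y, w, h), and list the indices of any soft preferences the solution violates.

1. footer.x = 113  [header.left = footer.left]
2. footer.w = 130  [header.w = footer.w]
3. footer.y = 101  [footer.top = header.bottom + 12]
4. footer.h = 32  [footer.h = 32]

footer = (x=113, y=101, w=130, h=32)
violated soft preferences: 18, 19, 20, 21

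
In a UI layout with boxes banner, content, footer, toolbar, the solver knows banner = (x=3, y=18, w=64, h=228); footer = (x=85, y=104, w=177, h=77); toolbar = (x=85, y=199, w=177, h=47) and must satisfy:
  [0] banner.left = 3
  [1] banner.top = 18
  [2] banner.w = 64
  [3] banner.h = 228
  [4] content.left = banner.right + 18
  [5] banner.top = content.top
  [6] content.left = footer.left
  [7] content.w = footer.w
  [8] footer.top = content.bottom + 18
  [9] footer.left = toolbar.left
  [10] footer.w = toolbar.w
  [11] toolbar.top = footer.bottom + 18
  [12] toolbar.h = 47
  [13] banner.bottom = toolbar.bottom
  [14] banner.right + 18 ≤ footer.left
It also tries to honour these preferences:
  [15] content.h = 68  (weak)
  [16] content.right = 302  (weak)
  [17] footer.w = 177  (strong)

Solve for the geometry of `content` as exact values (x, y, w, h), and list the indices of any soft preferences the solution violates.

content = (x=85, y=18, w=177, h=68)
violated soft preferences: 16

1. content.x = 85  [content.left = banner.right + 18]
2. content.y = 18  [banner.top = content.top]
3. content.w = 177  [content.w = footer.w]
4. content.h = 68  [footer.top = content.bottom + 18]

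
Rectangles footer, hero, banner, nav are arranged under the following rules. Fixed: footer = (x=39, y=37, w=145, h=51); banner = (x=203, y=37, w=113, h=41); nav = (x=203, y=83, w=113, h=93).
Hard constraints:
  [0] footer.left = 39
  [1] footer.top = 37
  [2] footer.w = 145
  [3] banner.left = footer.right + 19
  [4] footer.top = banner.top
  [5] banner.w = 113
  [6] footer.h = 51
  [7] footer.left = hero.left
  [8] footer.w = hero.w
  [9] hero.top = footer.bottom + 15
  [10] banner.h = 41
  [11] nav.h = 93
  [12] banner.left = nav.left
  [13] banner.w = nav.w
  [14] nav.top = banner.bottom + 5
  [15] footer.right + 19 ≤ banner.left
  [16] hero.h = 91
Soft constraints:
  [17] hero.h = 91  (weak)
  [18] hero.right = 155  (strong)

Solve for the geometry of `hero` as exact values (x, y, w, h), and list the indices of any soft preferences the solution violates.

hero = (x=39, y=103, w=145, h=91)
violated soft preferences: 18

1. hero.x = 39  [footer.left = hero.left]
2. hero.w = 145  [footer.w = hero.w]
3. hero.y = 103  [hero.top = footer.bottom + 15]
4. hero.h = 91  [hero.h = 91]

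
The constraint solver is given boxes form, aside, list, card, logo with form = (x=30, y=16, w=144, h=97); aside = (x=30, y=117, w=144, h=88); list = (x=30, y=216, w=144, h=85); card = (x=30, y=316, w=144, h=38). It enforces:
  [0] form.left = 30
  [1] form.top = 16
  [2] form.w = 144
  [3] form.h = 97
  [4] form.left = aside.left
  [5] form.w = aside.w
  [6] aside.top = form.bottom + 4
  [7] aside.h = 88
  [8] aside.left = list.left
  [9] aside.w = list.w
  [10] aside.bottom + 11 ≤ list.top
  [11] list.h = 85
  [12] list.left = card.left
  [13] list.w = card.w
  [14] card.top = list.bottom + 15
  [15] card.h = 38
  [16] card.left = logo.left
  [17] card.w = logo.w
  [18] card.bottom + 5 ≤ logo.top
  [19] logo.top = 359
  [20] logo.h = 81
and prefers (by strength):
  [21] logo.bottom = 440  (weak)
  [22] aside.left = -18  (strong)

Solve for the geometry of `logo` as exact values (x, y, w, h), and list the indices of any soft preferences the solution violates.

1. logo.x = 30  [card.left = logo.left]
2. logo.w = 144  [card.w = logo.w]
3. logo.y = 359  [logo.top = 359]
4. logo.h = 81  [logo.h = 81]

logo = (x=30, y=359, w=144, h=81)
violated soft preferences: 22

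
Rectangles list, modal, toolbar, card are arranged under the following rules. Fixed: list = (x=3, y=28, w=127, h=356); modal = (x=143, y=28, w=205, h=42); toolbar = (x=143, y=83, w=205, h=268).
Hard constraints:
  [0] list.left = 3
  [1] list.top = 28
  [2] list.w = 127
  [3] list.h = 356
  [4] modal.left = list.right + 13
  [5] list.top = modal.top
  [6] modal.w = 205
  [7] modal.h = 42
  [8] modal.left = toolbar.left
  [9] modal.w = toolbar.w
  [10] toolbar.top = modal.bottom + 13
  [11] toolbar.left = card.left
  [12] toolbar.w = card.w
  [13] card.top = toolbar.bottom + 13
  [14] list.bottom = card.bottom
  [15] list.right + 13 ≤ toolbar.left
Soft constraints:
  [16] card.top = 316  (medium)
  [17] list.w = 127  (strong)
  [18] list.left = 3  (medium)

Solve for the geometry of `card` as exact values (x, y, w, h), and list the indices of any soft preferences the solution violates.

card = (x=143, y=364, w=205, h=20)
violated soft preferences: 16

1. card.x = 143  [toolbar.left = card.left]
2. card.w = 205  [toolbar.w = card.w]
3. card.y = 364  [card.top = toolbar.bottom + 13]
4. card.h = 20  [list.bottom = card.bottom]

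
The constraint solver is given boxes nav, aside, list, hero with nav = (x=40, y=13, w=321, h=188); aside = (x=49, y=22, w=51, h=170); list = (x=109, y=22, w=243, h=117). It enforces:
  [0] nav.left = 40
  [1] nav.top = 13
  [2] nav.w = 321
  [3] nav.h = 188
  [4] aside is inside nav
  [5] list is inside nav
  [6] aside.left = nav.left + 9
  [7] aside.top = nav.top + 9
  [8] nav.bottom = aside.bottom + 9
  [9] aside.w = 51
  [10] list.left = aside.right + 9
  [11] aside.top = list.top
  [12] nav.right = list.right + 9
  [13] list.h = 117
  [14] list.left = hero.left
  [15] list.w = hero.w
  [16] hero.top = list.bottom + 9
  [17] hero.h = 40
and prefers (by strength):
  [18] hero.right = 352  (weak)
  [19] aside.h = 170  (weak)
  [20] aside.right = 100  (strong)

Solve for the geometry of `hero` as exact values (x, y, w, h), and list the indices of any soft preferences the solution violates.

1. hero.x = 109  [list.left = hero.left]
2. hero.w = 243  [list.w = hero.w]
3. hero.y = 148  [hero.top = list.bottom + 9]
4. hero.h = 40  [hero.h = 40]

hero = (x=109, y=148, w=243, h=40)
violated soft preferences: none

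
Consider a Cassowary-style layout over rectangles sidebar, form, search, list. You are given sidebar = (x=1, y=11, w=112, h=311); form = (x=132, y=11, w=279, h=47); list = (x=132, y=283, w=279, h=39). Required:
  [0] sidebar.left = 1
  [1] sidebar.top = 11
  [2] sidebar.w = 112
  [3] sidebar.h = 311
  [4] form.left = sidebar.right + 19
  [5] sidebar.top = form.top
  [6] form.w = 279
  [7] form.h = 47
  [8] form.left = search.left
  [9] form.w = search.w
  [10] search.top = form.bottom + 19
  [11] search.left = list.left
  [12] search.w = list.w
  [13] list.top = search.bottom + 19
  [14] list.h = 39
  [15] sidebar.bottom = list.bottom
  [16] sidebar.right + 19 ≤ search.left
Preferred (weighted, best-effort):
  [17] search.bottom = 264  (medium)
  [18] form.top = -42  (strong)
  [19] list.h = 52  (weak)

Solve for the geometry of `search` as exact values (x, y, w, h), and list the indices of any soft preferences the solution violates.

1. search.x = 132  [form.left = search.left]
2. search.w = 279  [form.w = search.w]
3. search.y = 77  [search.top = form.bottom + 19]
4. search.h = 187  [list.top = search.bottom + 19]

search = (x=132, y=77, w=279, h=187)
violated soft preferences: 18, 19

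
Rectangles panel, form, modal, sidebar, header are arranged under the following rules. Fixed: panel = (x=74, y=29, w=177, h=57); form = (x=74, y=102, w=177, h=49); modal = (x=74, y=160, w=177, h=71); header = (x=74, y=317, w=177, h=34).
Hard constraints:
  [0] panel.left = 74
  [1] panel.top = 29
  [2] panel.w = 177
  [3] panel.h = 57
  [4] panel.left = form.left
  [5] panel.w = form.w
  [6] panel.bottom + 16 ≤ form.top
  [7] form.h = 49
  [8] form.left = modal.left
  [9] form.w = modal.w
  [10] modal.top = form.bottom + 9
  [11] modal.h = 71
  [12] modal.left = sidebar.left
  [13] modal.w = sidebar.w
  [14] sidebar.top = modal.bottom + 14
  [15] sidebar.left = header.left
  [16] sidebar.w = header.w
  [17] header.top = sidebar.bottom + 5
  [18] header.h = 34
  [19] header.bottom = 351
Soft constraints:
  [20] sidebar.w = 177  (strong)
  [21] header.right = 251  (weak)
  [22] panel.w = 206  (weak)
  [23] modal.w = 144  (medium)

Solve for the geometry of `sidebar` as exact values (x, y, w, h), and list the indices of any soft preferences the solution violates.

sidebar = (x=74, y=245, w=177, h=67)
violated soft preferences: 22, 23

1. sidebar.x = 74  [modal.left = sidebar.left]
2. sidebar.w = 177  [modal.w = sidebar.w]
3. sidebar.y = 245  [sidebar.top = modal.bottom + 14]
4. sidebar.h = 67  [header.top = sidebar.bottom + 5]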